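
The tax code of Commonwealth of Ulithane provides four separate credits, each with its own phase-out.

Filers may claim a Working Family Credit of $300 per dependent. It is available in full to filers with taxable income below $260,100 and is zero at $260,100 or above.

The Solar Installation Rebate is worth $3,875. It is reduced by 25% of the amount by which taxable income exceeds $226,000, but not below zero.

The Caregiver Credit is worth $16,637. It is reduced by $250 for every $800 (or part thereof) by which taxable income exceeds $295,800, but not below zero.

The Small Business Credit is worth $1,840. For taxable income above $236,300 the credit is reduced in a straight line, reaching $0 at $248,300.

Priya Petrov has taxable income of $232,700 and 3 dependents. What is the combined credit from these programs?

Working Family Credit: base = 3 × $300 = $900. $232,700 is below the $260,100 cutoff, so the full $900 applies.
Solar Installation Rebate: 25% of the $6,700 excess over $226,000 is $1,675; credit = $3,875 − $1,675 = $2,200.
Caregiver Credit: $232,700 is at or below the $295,800 threshold, so the full $16,637 applies.
Small Business Credit: $232,700 is at or below the $236,300 threshold, so the full $1,840 applies.
Total: $900 + $2,200 + $16,637 + $1,840 = $21,577.

$21,577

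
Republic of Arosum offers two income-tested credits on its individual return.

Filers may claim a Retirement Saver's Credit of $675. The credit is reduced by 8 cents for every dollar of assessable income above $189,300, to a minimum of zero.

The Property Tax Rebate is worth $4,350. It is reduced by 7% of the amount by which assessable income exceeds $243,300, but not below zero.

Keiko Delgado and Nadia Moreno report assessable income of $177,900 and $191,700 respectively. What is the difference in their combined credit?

$192

Keiko ($177,900): Retirement Saver's Credit: $177,900 is at or below the $189,300 threshold, so the full $675 applies. Property Tax Rebate: $177,900 is at or below the $243,300 threshold, so the full $4,350 applies. total $675 + $4,350 = $5,025
Nadia ($191,700): Retirement Saver's Credit: 8% of the $2,400 excess over $189,300 is $192; credit = $675 − $192 = $483. Property Tax Rebate: $191,700 is at or below the $243,300 threshold, so the full $4,350 applies. total $483 + $4,350 = $4,833
Difference: |$5,025 − $4,833| = $192.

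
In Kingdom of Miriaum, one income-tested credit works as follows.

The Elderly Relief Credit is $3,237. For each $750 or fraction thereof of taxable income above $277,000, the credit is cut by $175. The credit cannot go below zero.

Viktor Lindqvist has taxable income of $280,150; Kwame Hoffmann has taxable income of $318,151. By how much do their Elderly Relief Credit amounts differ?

$2,362

Viktor ($280,150): Elderly Relief Credit: income exceeds $277,000 by $3,150, which is 5 full-or-partial $750 increments; reduction = 5 × $175 = $875, leaving $2,362.
Kwame ($318,151): Elderly Relief Credit: income exceeds $277,000 by $41,151 → 55 increments × $175 = $9,625 ≥ base, so the credit is $0.
Difference: |$2,362 − $0| = $2,362.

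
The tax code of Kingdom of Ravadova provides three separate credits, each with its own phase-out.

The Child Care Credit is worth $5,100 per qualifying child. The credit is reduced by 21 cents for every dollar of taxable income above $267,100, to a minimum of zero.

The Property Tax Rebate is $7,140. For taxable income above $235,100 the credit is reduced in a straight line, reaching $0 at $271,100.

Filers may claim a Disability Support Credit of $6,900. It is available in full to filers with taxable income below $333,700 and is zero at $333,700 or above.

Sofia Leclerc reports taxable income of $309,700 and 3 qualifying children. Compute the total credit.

Child Care Credit: base = 3 × $5,100 = $15,300. 21% of the $42,600 excess over $267,100 is $8,946; credit = $15,300 − $8,946 = $6,354.
Property Tax Rebate: $309,700 is at or above $271,100, so the credit is $0.
Disability Support Credit: $309,700 is below the $333,700 cutoff, so the full $6,900 applies.
Total: $6,354 + $0 + $6,900 = $13,254.

$13,254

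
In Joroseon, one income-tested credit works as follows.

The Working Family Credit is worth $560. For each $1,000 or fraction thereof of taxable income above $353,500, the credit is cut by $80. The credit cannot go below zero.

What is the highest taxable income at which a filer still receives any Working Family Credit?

$359,500

After 6 increments the reduction is 6 × $80 = $480, leaving $80; one more increment wipes it out. Increment 6 ends at excess 6 × $1,000 = $6,000, so the highest qualifying income is $353,500 + $6,000 = $359,500.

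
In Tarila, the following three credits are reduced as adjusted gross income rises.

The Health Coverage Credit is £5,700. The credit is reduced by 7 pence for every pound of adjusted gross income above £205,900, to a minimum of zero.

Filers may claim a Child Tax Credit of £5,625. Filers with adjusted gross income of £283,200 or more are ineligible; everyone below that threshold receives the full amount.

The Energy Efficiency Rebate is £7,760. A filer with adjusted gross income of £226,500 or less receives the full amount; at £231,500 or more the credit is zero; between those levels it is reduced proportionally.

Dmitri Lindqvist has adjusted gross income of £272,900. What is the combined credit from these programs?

Health Coverage Credit: 7% of the £67,000 excess over £205,900 is £4,690; credit = £5,700 − £4,690 = £1,010.
Child Tax Credit: £272,900 is below the £283,200 cutoff, so the full £5,625 applies.
Energy Efficiency Rebate: £272,900 is at or above £231,500, so the credit is £0.
Total: £1,010 + £5,625 + £0 = £6,635.

£6,635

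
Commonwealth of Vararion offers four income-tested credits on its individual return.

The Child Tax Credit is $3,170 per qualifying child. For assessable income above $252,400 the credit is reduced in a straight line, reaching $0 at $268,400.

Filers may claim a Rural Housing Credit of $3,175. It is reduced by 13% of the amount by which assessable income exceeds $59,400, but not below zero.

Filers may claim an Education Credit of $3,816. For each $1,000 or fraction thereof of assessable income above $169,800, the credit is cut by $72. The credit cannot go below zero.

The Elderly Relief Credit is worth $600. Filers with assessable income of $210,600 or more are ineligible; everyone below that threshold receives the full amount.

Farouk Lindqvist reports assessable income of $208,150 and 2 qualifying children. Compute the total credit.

$7,948

Child Tax Credit: base = 2 × $3,170 = $6,340. $208,150 is at or below the $252,400 threshold, so the full $6,340 applies.
Rural Housing Credit: 13% of the $148,750 excess over $59,400 is $19,337.50 ≥ base, so the credit is $0.
Education Credit: income exceeds $169,800 by $38,350, which is 39 full-or-partial $1,000 increments; reduction = 39 × $72 = $2,808, leaving $1,008.
Elderly Relief Credit: $208,150 is below the $210,600 cutoff, so the full $600 applies.
Total: $6,340 + $0 + $1,008 + $600 = $7,948.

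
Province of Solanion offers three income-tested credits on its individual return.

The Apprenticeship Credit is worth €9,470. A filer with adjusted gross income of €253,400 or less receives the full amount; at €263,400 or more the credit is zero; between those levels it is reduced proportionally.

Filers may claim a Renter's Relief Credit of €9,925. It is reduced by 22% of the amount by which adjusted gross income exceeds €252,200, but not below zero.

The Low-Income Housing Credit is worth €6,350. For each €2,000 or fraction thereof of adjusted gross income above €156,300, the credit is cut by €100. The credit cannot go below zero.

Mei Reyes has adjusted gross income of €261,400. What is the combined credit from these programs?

€10,845

Apprenticeship Credit: €261,400 is €8,000 into a €10,000 phase-out range, leaving 2,000/10,000 of the credit: €9,470 × 2,000/10,000 = €1,894.
Renter's Relief Credit: 22% of the €9,200 excess over €252,200 is €2,024; credit = €9,925 − €2,024 = €7,901.
Low-Income Housing Credit: income exceeds €156,300 by €105,100, which is 53 full-or-partial €2,000 increments; reduction = 53 × €100 = €5,300, leaving €1,050.
Total: €1,894 + €7,901 + €1,050 = €10,845.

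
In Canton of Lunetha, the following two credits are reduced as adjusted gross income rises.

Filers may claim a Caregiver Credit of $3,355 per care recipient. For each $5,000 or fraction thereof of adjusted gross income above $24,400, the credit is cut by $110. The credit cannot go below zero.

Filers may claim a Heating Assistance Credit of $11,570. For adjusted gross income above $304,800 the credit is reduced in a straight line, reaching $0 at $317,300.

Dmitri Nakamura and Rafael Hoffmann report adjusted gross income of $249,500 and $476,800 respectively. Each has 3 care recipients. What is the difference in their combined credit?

Dmitri ($249,500): Caregiver Credit: base = 3 × $3,355 = $10,065. income exceeds $24,400 by $225,100, which is 46 full-or-partial $5,000 increments; reduction = 46 × $110 = $5,060, leaving $5,005. Heating Assistance Credit: $249,500 is at or below the $304,800 threshold, so the full $11,570 applies. total $5,005 + $11,570 = $16,575
Rafael ($476,800): Caregiver Credit: base = 3 × $3,355 = $10,065. income exceeds $24,400 by $452,400, which is 91 full-or-partial $5,000 increments; reduction = 91 × $110 = $10,010, leaving $55. Heating Assistance Credit: $476,800 is at or above $317,300, so the credit is $0. total $55 + $0 = $55
Difference: |$16,575 − $55| = $16,520.

$16,520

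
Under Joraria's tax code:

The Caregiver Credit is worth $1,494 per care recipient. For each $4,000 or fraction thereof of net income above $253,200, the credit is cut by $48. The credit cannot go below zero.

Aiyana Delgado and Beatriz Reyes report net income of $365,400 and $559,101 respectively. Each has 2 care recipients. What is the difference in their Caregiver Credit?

Aiyana ($365,400): Caregiver Credit: base = 2 × $1,494 = $2,988. income exceeds $253,200 by $112,200, which is 29 full-or-partial $4,000 increments; reduction = 29 × $48 = $1,392, leaving $1,596.
Beatriz ($559,101): Caregiver Credit: base = 2 × $1,494 = $2,988. income exceeds $253,200 by $305,901 → 77 increments × $48 = $3,696 ≥ base, so the credit is $0.
Difference: |$1,596 − $0| = $1,596.

$1,596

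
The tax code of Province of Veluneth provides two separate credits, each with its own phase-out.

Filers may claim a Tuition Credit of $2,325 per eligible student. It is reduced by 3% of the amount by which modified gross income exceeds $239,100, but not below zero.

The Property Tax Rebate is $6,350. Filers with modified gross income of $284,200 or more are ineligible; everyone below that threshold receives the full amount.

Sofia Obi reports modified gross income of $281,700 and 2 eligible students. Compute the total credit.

Tuition Credit: base = 2 × $2,325 = $4,650. 3% of the $42,600 excess over $239,100 is $1,278; credit = $4,650 − $1,278 = $3,372.
Property Tax Rebate: $281,700 is below the $284,200 cutoff, so the full $6,350 applies.
Total: $3,372 + $6,350 = $9,722.

$9,722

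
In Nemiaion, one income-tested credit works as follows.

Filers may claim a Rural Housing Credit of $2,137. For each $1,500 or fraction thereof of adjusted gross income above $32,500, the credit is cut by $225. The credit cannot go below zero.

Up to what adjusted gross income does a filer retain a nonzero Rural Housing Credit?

After 9 increments the reduction is 9 × $225 = $2,025, leaving $112; one more increment wipes it out. Increment 9 ends at excess 9 × $1,500 = $13,500, so the highest qualifying income is $32,500 + $13,500 = $46,000.

$46,000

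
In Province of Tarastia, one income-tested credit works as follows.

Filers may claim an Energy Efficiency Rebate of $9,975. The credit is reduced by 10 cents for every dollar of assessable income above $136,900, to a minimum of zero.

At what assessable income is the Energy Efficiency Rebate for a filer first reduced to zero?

The credit falls by 10% of each dollar above $136,900, so it reaches zero when the excess is $9,975 / 10% = $99,750: income = $136,900 + $99,750 = $236,650.

$236,650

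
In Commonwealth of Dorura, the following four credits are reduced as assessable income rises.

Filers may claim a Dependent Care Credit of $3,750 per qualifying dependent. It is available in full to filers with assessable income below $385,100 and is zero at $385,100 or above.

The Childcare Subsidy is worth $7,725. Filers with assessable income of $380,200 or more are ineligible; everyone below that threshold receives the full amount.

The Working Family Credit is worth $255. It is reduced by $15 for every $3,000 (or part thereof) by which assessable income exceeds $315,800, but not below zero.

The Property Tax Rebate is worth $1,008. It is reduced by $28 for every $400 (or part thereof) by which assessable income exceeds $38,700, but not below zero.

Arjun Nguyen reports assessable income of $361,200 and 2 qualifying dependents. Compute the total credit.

Dependent Care Credit: base = 2 × $3,750 = $7,500. $361,200 is below the $385,100 cutoff, so the full $7,500 applies.
Childcare Subsidy: $361,200 is below the $380,200 cutoff, so the full $7,725 applies.
Working Family Credit: income exceeds $315,800 by $45,400, which is 16 full-or-partial $3,000 increments; reduction = 16 × $15 = $240, leaving $15.
Property Tax Rebate: income exceeds $38,700 by $322,500 → 807 increments × $28 = $22,596 ≥ base, so the credit is $0.
Total: $7,500 + $7,725 + $15 + $0 = $15,240.

$15,240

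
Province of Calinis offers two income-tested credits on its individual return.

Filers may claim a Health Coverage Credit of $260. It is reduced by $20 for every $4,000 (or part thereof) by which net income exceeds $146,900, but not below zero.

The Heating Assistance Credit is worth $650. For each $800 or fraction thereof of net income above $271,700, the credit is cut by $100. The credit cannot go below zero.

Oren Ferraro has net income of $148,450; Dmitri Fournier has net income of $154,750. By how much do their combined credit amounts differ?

$20

Oren ($148,450): Health Coverage Credit: income exceeds $146,900 by $1,550, which is 1 full-or-partial $4,000 increment; reduction = 1 × $20 = $20, leaving $240. Heating Assistance Credit: $148,450 is at or below the $271,700 threshold, so the full $650 applies. total $240 + $650 = $890
Dmitri ($154,750): Health Coverage Credit: income exceeds $146,900 by $7,850, which is 2 full-or-partial $4,000 increments; reduction = 2 × $20 = $40, leaving $220. Heating Assistance Credit: $154,750 is at or below the $271,700 threshold, so the full $650 applies. total $220 + $650 = $870
Difference: |$890 − $870| = $20.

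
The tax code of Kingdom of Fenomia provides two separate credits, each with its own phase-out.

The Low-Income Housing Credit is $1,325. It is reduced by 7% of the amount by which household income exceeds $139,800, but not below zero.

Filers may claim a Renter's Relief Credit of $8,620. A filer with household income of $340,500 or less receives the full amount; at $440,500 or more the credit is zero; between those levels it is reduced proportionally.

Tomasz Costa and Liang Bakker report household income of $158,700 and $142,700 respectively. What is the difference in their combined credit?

$1,120

Tomasz ($158,700): Low-Income Housing Credit: 7% of the $18,900 excess over $139,800 is $1,323; credit = $1,325 − $1,323 = $2. Renter's Relief Credit: $158,700 is at or below the $340,500 threshold, so the full $8,620 applies. total $2 + $8,620 = $8,622
Liang ($142,700): Low-Income Housing Credit: 7% of the $2,900 excess over $139,800 is $203; credit = $1,325 − $203 = $1,122. Renter's Relief Credit: $142,700 is at or below the $340,500 threshold, so the full $8,620 applies. total $1,122 + $8,620 = $9,742
Difference: |$8,622 − $9,742| = $1,120.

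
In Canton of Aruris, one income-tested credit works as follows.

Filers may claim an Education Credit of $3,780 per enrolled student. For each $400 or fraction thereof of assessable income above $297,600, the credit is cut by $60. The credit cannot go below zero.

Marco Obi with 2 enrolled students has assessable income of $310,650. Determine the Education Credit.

$5,580

Education Credit: base = 2 × $3,780 = $7,560. income exceeds $297,600 by $13,050, which is 33 full-or-partial $400 increments; reduction = 33 × $60 = $1,980, leaving $5,580.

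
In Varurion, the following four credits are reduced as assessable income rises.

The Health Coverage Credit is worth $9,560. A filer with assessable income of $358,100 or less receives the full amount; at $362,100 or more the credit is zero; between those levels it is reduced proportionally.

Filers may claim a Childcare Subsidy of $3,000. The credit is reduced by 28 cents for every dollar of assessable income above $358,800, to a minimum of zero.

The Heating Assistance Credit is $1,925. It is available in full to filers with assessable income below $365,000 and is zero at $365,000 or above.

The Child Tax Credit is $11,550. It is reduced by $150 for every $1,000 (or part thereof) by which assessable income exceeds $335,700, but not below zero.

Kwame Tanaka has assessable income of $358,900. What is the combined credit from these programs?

Health Coverage Credit: $358,900 is $800 into a $4,000 phase-out range, leaving 3,200/4,000 of the credit: $9,560 × 3,200/4,000 = $7,648.
Childcare Subsidy: 28% of the $100 excess over $358,800 is $28; credit = $3,000 − $28 = $2,972.
Heating Assistance Credit: $358,900 is below the $365,000 cutoff, so the full $1,925 applies.
Child Tax Credit: income exceeds $335,700 by $23,200, which is 24 full-or-partial $1,000 increments; reduction = 24 × $150 = $3,600, leaving $7,950.
Total: $7,648 + $2,972 + $1,925 + $7,950 = $20,495.

$20,495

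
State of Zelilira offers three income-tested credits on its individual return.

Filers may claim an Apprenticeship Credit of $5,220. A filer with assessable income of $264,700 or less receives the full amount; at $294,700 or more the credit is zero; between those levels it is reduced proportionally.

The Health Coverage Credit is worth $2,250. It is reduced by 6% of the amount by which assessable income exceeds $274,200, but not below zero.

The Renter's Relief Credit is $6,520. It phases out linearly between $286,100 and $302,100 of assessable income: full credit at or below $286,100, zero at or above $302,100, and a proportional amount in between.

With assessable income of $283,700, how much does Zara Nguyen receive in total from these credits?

Apprenticeship Credit: $283,700 is $19,000 into a $30,000 phase-out range, leaving 11,000/30,000 of the credit: $5,220 × 11,000/30,000 = $1,914.
Health Coverage Credit: 6% of the $9,500 excess over $274,200 is $570; credit = $2,250 − $570 = $1,680.
Renter's Relief Credit: $283,700 is at or below the $286,100 threshold, so the full $6,520 applies.
Total: $1,914 + $1,680 + $6,520 = $10,114.

$10,114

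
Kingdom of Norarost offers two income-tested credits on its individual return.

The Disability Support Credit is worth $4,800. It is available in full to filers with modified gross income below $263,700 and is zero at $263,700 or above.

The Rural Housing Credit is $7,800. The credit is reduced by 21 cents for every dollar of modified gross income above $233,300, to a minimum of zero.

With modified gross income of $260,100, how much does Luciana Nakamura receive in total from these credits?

$6,972

Disability Support Credit: $260,100 is below the $263,700 cutoff, so the full $4,800 applies.
Rural Housing Credit: 21% of the $26,800 excess over $233,300 is $5,628; credit = $7,800 − $5,628 = $2,172.
Total: $4,800 + $2,172 = $6,972.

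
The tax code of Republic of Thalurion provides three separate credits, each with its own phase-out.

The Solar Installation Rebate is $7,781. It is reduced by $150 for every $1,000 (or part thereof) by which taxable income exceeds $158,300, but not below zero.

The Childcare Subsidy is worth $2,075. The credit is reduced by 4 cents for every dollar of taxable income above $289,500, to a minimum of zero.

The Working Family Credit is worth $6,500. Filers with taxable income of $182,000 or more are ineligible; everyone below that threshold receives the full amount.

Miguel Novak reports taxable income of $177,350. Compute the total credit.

Solar Installation Rebate: income exceeds $158,300 by $19,050, which is 20 full-or-partial $1,000 increments; reduction = 20 × $150 = $3,000, leaving $4,781.
Childcare Subsidy: $177,350 is at or below the $289,500 threshold, so the full $2,075 applies.
Working Family Credit: $177,350 is below the $182,000 cutoff, so the full $6,500 applies.
Total: $4,781 + $2,075 + $6,500 = $13,356.

$13,356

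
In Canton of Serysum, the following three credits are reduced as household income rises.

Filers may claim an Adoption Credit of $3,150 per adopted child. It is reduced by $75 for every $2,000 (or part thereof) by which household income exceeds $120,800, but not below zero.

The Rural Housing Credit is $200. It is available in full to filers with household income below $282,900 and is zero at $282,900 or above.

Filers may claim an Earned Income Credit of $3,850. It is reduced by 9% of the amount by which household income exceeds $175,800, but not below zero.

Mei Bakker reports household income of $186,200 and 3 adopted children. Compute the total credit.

Adoption Credit: base = 3 × $3,150 = $9,450. income exceeds $120,800 by $65,400, which is 33 full-or-partial $2,000 increments; reduction = 33 × $75 = $2,475, leaving $6,975.
Rural Housing Credit: $186,200 is below the $282,900 cutoff, so the full $200 applies.
Earned Income Credit: 9% of the $10,400 excess over $175,800 is $936; credit = $3,850 − $936 = $2,914.
Total: $6,975 + $200 + $2,914 = $10,089.

$10,089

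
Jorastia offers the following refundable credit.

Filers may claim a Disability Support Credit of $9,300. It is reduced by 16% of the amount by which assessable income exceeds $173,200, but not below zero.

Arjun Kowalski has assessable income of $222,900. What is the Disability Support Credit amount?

Disability Support Credit: 16% of the $49,700 excess over $173,200 is $7,952; credit = $9,300 − $7,952 = $1,348.

$1,348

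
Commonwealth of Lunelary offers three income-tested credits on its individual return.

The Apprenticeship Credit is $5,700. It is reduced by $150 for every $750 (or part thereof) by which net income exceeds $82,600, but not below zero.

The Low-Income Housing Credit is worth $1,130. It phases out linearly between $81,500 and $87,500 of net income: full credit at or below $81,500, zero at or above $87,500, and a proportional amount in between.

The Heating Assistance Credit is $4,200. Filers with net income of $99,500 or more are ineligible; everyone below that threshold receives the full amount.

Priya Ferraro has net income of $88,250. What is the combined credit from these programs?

$8,700

Apprenticeship Credit: income exceeds $82,600 by $5,650, which is 8 full-or-partial $750 increments; reduction = 8 × $150 = $1,200, leaving $4,500.
Low-Income Housing Credit: $88,250 is at or above $87,500, so the credit is $0.
Heating Assistance Credit: $88,250 is below the $99,500 cutoff, so the full $4,200 applies.
Total: $4,500 + $0 + $4,200 = $8,700.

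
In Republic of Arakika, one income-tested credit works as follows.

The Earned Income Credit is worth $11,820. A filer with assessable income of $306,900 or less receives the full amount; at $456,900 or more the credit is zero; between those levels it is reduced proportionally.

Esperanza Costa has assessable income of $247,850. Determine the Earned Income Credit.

Earned Income Credit: $247,850 is at or below the $306,900 threshold, so the full $11,820 applies.

$11,820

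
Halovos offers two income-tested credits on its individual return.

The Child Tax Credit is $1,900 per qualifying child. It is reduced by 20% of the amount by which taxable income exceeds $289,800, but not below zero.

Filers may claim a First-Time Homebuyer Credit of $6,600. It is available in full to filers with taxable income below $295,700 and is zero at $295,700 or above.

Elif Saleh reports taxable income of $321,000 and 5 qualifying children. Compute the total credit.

$3,260

Child Tax Credit: base = 5 × $1,900 = $9,500. 20% of the $31,200 excess over $289,800 is $6,240; credit = $9,500 − $6,240 = $3,260.
First-Time Homebuyer Credit: $321,000 meets or exceeds the $295,700 cutoff, so the credit is $0.
Total: $3,260 + $0 = $3,260.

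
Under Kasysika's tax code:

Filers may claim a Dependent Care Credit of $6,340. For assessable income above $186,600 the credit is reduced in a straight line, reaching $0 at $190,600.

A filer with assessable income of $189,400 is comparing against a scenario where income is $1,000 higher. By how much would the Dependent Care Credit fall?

At $189,400 — $189,400 is $2,800 into a $4,000 phase-out range, leaving 1,200/4,000 of the credit: $6,340 × 1,200/4,000 = $1,902.
At $190,400 — $190,400 is $3,800 into a $4,000 phase-out range, leaving 200/4,000 of the credit: $6,340 × 200/4,000 = $317.
Lost: $1,902 − $317 = $1,585.

$1,585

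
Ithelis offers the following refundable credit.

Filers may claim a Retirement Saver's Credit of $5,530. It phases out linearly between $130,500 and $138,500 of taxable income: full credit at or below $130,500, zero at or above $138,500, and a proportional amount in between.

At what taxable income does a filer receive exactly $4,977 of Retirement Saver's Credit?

$131,300

$4,977 is 4,977/5,530 of the full $5,530, so 553/5,530 of the $8,000 range has been used: income = $130,500 + $8,000 × 553/5,530 = $131,300.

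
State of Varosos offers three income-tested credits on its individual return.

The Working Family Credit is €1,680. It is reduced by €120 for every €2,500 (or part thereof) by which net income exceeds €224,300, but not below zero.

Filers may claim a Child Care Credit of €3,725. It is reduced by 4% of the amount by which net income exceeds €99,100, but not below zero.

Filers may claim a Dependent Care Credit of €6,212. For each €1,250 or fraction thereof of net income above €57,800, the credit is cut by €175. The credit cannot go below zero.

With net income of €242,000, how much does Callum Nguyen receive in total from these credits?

€720

Working Family Credit: income exceeds €224,300 by €17,700, which is 8 full-or-partial €2,500 increments; reduction = 8 × €120 = €960, leaving €720.
Child Care Credit: 4% of the €142,900 excess over €99,100 is €5,716 ≥ base, so the credit is €0.
Dependent Care Credit: income exceeds €57,800 by €184,200 → 148 increments × €175 = €25,900 ≥ base, so the credit is €0.
Total: €720 + €0 + €0 = €720.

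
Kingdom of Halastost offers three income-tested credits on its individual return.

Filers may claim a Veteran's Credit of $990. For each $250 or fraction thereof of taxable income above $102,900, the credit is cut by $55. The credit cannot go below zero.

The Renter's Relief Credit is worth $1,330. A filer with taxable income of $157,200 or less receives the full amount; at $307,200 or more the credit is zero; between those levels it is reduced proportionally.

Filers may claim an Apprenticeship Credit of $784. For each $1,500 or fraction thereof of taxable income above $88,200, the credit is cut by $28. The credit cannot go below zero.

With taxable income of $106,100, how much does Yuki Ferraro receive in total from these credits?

Veteran's Credit: income exceeds $102,900 by $3,200, which is 13 full-or-partial $250 increments; reduction = 13 × $55 = $715, leaving $275.
Renter's Relief Credit: $106,100 is at or below the $157,200 threshold, so the full $1,330 applies.
Apprenticeship Credit: income exceeds $88,200 by $17,900, which is 12 full-or-partial $1,500 increments; reduction = 12 × $28 = $336, leaving $448.
Total: $275 + $1,330 + $448 = $2,053.

$2,053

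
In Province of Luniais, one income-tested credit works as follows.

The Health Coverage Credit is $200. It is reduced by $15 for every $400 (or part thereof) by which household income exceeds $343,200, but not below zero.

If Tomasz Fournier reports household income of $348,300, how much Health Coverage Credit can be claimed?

$5

Health Coverage Credit: income exceeds $343,200 by $5,100, which is 13 full-or-partial $400 increments; reduction = 13 × $15 = $195, leaving $5.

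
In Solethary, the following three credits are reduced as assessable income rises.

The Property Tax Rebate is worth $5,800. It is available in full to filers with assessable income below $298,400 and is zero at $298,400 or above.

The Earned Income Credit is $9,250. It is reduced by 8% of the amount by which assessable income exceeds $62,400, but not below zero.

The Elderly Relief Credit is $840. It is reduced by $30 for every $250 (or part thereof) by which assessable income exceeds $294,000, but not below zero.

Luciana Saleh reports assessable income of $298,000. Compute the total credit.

$6,160

Property Tax Rebate: $298,000 is below the $298,400 cutoff, so the full $5,800 applies.
Earned Income Credit: 8% of the $235,600 excess over $62,400 is $18,848 ≥ base, so the credit is $0.
Elderly Relief Credit: income exceeds $294,000 by $4,000, which is 16 full-or-partial $250 increments; reduction = 16 × $30 = $480, leaving $360.
Total: $5,800 + $0 + $360 = $6,160.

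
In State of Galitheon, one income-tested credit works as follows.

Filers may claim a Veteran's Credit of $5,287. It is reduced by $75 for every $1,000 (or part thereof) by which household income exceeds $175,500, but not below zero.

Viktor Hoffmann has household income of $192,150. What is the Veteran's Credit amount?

Veteran's Credit: income exceeds $175,500 by $16,650, which is 17 full-or-partial $1,000 increments; reduction = 17 × $75 = $1,275, leaving $4,012.

$4,012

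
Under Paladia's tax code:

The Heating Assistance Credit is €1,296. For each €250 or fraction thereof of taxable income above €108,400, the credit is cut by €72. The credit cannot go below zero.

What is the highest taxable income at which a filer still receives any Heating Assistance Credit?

€112,650

After 17 increments the reduction is 17 × €72 = €1,224, leaving €72; one more increment wipes it out. Increment 17 ends at excess 17 × €250 = €4,250, so the highest qualifying income is €108,400 + €4,250 = €112,650.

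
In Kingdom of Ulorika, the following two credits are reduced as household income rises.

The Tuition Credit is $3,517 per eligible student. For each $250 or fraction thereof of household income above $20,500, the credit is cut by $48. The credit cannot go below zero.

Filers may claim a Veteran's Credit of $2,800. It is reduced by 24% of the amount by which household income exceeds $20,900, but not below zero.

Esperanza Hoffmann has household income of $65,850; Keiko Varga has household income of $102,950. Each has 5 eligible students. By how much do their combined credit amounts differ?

Esperanza ($65,850): Tuition Credit: base = 5 × $3,517 = $17,585. income exceeds $20,500 by $45,350, which is 182 full-or-partial $250 increments; reduction = 182 × $48 = $8,736, leaving $8,849. Veteran's Credit: 24% of the $44,950 excess over $20,900 is $10,788 ≥ base, so the credit is $0. total $8,849 + $0 = $8,849
Keiko ($102,950): Tuition Credit: base = 5 × $3,517 = $17,585. income exceeds $20,500 by $82,450, which is 330 full-or-partial $250 increments; reduction = 330 × $48 = $15,840, leaving $1,745. Veteran's Credit: 24% of the $82,050 excess over $20,900 is $19,692 ≥ base, so the credit is $0. total $1,745 + $0 = $1,745
Difference: |$8,849 − $1,745| = $7,104.

$7,104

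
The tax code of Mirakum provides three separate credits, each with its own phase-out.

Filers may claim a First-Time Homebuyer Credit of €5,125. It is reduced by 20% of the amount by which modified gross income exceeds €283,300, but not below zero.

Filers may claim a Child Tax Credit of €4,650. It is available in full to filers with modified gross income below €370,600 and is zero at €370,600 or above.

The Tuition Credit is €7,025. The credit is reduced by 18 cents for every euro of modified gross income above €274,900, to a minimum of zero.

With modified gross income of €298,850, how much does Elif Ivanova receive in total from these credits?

First-Time Homebuyer Credit: 20% of the €15,550 excess over €283,300 is €3,110; credit = €5,125 − €3,110 = €2,015.
Child Tax Credit: €298,850 is below the €370,600 cutoff, so the full €4,650 applies.
Tuition Credit: 18% of the €23,950 excess over €274,900 is €4,311; credit = €7,025 − €4,311 = €2,714.
Total: €2,015 + €4,650 + €2,714 = €9,379.

€9,379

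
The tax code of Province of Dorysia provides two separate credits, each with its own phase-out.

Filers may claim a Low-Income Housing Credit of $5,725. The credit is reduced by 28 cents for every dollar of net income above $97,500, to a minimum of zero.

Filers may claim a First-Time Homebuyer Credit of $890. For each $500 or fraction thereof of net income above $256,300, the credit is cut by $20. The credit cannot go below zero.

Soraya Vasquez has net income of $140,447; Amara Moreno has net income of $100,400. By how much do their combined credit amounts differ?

Soraya ($140,447): Low-Income Housing Credit: 28% of the $42,947 excess over $97,500 is $12,025.16 ≥ base, so the credit is $0. First-Time Homebuyer Credit: $140,447 is at or below the $256,300 threshold, so the full $890 applies. total $0 + $890 = $890
Amara ($100,400): Low-Income Housing Credit: 28% of the $2,900 excess over $97,500 is $812; credit = $5,725 − $812 = $4,913. First-Time Homebuyer Credit: $100,400 is at or below the $256,300 threshold, so the full $890 applies. total $4,913 + $890 = $5,803
Difference: |$890 − $5,803| = $4,913.

$4,913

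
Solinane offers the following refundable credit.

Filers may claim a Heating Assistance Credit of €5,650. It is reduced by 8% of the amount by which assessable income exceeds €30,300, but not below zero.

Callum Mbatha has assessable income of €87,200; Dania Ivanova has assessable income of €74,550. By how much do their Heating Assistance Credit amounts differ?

Callum (€87,200): Heating Assistance Credit: 8% of the €56,900 excess over €30,300 is €4,552; credit = €5,650 − €4,552 = €1,098.
Dania (€74,550): Heating Assistance Credit: 8% of the €44,250 excess over €30,300 is €3,540; credit = €5,650 − €3,540 = €2,110.
Difference: |€1,098 − €2,110| = €1,012.

€1,012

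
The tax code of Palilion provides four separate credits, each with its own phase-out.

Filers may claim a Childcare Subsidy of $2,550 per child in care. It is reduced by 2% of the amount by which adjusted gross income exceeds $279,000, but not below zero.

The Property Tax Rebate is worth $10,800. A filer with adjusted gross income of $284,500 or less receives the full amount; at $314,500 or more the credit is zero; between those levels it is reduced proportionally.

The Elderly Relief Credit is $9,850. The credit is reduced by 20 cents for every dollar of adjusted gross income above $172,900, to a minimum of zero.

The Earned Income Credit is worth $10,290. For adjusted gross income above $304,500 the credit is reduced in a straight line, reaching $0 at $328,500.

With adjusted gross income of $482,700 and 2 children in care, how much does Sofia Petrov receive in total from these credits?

$1,026

Childcare Subsidy: base = 2 × $2,550 = $5,100. 2% of the $203,700 excess over $279,000 is $4,074; credit = $5,100 − $4,074 = $1,026.
Property Tax Rebate: $482,700 is at or above $314,500, so the credit is $0.
Elderly Relief Credit: 20% of the $309,800 excess over $172,900 is $61,960 ≥ base, so the credit is $0.
Earned Income Credit: $482,700 is at or above $328,500, so the credit is $0.
Total: $1,026 + $0 + $0 + $0 = $1,026.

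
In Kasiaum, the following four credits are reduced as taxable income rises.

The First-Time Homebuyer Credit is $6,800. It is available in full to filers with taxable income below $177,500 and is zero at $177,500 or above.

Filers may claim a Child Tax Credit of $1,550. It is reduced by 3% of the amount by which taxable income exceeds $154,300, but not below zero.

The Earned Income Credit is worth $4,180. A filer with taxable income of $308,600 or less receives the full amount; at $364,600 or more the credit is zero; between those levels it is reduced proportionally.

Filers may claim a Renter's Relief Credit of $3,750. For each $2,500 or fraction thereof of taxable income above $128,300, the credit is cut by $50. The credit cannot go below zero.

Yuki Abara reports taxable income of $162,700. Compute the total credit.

First-Time Homebuyer Credit: $162,700 is below the $177,500 cutoff, so the full $6,800 applies.
Child Tax Credit: 3% of the $8,400 excess over $154,300 is $252; credit = $1,550 − $252 = $1,298.
Earned Income Credit: $162,700 is at or below the $308,600 threshold, so the full $4,180 applies.
Renter's Relief Credit: income exceeds $128,300 by $34,400, which is 14 full-or-partial $2,500 increments; reduction = 14 × $50 = $700, leaving $3,050.
Total: $6,800 + $1,298 + $4,180 + $3,050 = $15,328.

$15,328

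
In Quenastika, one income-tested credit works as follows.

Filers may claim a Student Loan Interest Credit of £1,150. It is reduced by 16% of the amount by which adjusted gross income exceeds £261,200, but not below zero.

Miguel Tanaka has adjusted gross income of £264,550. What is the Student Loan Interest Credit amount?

£614

Student Loan Interest Credit: 16% of the £3,350 excess over £261,200 is £536; credit = £1,150 − £536 = £614.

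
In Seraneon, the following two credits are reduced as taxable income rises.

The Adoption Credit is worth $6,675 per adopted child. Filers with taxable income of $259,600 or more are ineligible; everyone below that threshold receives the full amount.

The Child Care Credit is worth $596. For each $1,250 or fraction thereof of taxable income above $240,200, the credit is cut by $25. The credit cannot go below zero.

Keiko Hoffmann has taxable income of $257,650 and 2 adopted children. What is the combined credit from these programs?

$13,596

Adoption Credit: base = 2 × $6,675 = $13,350. $257,650 is below the $259,600 cutoff, so the full $13,350 applies.
Child Care Credit: income exceeds $240,200 by $17,450, which is 14 full-or-partial $1,250 increments; reduction = 14 × $25 = $350, leaving $246.
Total: $13,350 + $246 = $13,596.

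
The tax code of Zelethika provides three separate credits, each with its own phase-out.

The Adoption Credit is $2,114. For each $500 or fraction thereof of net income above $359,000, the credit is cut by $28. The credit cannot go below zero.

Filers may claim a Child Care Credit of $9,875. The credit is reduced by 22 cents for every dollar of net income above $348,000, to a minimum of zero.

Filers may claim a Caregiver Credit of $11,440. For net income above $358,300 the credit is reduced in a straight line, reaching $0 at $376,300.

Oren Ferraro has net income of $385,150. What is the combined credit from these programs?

$2,332

Adoption Credit: income exceeds $359,000 by $26,150, which is 53 full-or-partial $500 increments; reduction = 53 × $28 = $1,484, leaving $630.
Child Care Credit: 22% of the $37,150 excess over $348,000 is $8,173; credit = $9,875 − $8,173 = $1,702.
Caregiver Credit: $385,150 is at or above $376,300, so the credit is $0.
Total: $630 + $1,702 + $0 = $2,332.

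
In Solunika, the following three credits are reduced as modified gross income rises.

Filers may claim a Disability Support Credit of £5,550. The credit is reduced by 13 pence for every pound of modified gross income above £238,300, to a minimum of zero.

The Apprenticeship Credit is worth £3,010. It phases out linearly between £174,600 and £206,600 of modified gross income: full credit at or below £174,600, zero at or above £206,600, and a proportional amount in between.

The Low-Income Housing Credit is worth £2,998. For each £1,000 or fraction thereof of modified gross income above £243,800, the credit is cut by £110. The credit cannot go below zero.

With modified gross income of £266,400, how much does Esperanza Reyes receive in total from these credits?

£2,365

Disability Support Credit: 13% of the £28,100 excess over £238,300 is £3,653; credit = £5,550 − £3,653 = £1,897.
Apprenticeship Credit: £266,400 is at or above £206,600, so the credit is £0.
Low-Income Housing Credit: income exceeds £243,800 by £22,600, which is 23 full-or-partial £1,000 increments; reduction = 23 × £110 = £2,530, leaving £468.
Total: £1,897 + £0 + £468 = £2,365.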